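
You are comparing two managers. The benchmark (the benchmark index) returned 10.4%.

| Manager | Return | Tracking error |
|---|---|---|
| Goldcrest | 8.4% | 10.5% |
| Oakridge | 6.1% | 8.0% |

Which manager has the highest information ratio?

Goldcrest

Goldcrest: IR = (8.4% − 10.4%) / 10.5% = -0.190
Oakridge: IR = (6.1% − 10.4%) / 8.0% = -0.538
Highest: Goldcrest (-0.190).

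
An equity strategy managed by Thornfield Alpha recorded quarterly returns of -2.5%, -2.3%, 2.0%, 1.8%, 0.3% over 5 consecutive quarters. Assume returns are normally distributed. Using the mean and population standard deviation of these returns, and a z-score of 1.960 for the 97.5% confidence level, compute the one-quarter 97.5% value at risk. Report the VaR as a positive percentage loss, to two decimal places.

3.94

Mean return r̄ = -0.70 / 5 = -0.1400%
Σ(r − r̄)² = (-2.5 − (-0.1400))² + (-2.3 − (-0.1400))² + … = 18.7720
population σ = √(18.7720 / 5) = √3.7544 = 1.9376%
VaR = −(r̄ − z·σ) = −(-0.1400 − 1.960 × 1.9376) = −(-3.9377) = 3.9377%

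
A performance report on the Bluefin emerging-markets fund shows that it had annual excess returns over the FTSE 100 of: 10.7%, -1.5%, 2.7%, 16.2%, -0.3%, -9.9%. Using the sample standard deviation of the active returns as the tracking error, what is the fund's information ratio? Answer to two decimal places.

0.32

μ = (10.7 − 1.5 + 2.7 + 16.2 − 0.3 − 9.9) / 6 = 2.9833%
Sample std dev = √[431.1683 / 5] = 9.2862%
IR = μ / tracking error = 2.9833 / 9.2862 = 0.3213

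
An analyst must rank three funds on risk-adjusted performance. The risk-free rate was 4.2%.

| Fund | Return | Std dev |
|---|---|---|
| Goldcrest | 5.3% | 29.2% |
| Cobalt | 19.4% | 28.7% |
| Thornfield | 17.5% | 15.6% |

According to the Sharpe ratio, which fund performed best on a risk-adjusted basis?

Goldcrest: Sharpe ratio = (5.3% − 4.2%) / 29.2% = 0.038
Cobalt: Sharpe ratio = (19.4% − 4.2%) / 28.7% = 0.530
Thornfield: Sharpe ratio = (17.5% − 4.2%) / 15.6% = 0.853
Highest: Thornfield (0.853).

Thornfield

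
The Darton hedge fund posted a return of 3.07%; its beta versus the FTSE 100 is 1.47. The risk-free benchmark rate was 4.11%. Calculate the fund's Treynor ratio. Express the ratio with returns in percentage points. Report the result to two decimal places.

-0.71

Treynor = (Rp − Rf) / β = (3.07% − 4.11%) / 1.47 = -1.04 / 1.47 = -0.7075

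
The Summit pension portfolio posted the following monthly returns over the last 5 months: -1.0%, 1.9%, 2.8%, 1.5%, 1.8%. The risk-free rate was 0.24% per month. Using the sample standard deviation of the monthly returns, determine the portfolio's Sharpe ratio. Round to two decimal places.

μ = (-1 + 1.9 + 2.8 + 1.5 + 1.8) / 5 = 7.00 / 5 = 1.4000%
Σ(r − μ)² = (-1 − 1.4000)² + (1.9 − 1.4000)² + (2.8 − 1.4000)² + … = 8.1400
sample σ = √(8.1400 / 4) = √2.0350 = 1.4265%
Sharpe = (μ − rf) / σ = (1.4000 − 0.24) / 1.4265 = 1.1600 / 1.4265 = 0.8132

0.81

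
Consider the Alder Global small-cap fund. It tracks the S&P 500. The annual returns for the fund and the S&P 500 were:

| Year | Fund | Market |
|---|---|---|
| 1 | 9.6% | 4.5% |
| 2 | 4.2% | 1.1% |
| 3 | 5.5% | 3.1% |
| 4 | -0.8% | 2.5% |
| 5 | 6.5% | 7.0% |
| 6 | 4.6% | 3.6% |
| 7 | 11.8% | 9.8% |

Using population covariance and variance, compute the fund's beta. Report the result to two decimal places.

1.02

r̄p = 5.9143%,  r̄m = 4.5143%
Cov = Σ(rp − r̄p)(rm − r̄m) / 7 = 7.6684
Var(rm) = Σ(rm − r̄m)² / 7 = 7.5241
β = Cov / Var = 7.6684 / 7.5241 = 1.0192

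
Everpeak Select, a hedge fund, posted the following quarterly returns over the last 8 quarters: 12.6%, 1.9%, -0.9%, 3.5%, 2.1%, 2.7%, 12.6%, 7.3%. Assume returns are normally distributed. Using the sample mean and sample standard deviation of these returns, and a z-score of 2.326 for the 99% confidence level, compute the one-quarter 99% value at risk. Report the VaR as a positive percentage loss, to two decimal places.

Mean return μ = 41.80 / 8 = 5.2250%
Σ(r − μ)² = (12.6 − 5.2250)² + (1.9 − 5.2250)² + (-0.9 − 5.2250)² + … = 180.7750
sample σ = √(180.7750 / 7) = √25.8250 = 5.0818%
VaR = −(μ − z·σ) = −(5.2250 − 2.326 × 5.0818) = −(-6.5953) = 6.5953%

6.60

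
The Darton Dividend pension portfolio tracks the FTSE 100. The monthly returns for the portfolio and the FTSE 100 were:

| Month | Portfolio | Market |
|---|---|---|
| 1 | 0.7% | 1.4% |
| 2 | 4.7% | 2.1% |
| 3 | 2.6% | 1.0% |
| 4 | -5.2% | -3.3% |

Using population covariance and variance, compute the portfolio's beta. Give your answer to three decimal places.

r̄p = 0.7000%,  r̄m = 0.3000%
Cov = Σ(rp − r̄p)(rm − r̄m) / 4 = 7.4425
Var(rm) = Σ(rm − r̄m)² / 4 = 4.4750
β = Cov / Var = 7.4425 / 4.4750 = 1.6631

1.663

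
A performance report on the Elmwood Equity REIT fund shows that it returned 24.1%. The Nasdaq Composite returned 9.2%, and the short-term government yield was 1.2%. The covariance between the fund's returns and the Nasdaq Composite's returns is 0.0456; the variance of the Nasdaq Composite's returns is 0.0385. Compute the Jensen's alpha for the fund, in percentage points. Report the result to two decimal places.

β = Cov / Var = 0.0456 / 0.0385 = 1.1844
E[R] = Rf + β(Rm − Rf) = 1.2% + 1.1844 × (9.2% − 1.2%) = 10.6752%
α = Rp − E[R] = 24.1% − 10.6752% = 13.4248

13.42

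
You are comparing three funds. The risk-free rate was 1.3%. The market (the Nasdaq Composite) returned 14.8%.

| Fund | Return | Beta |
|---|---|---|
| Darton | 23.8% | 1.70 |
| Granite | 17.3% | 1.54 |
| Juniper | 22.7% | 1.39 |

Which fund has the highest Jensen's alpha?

Juniper

Darton: α = 23.8% − [1.3% + 1.70 × (14.8% − 1.3%)] = -0.450
Granite: α = 17.3% − [1.3% + 1.54 × (14.8% − 1.3%)] = -4.790
Juniper: α = 22.7% − [1.3% + 1.39 × (14.8% − 1.3%)] = 2.635
Highest: Juniper (2.635).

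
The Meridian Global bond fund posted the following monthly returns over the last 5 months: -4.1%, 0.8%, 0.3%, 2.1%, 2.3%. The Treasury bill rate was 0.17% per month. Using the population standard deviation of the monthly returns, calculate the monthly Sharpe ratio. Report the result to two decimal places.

r̄ = (-4.1 + 0.8 + 0.3 + 2.1 + 2.3) / 5 = 1.40 / 5 = 0.2800%
Σ(r − r̄)² = 26.8480; population σ = √(26.8480/5) = 2.3172%
Sharpe = (r̄ − rf) / σ = (0.2800 − 0.17) / 2.3172 = 0.1100 / 2.3172 = 0.0475

0.05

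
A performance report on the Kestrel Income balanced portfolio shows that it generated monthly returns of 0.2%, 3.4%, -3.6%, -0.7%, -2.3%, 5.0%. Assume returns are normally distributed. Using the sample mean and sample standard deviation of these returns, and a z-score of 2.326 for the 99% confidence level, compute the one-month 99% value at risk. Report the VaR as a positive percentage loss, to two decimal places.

r̄ = (0.2 + 3.4 − 3.6 − 0.7 − 2.3 + 5) / 6 = 2.00 / 6 = 0.3333%
Sample std dev = √[54.6733 / 5] = 3.3068%
VaR = −(r̄ − z·σ) = −(0.3333 − 2.326 × 3.3068) = −(-7.3583) = 7.3583%

7.36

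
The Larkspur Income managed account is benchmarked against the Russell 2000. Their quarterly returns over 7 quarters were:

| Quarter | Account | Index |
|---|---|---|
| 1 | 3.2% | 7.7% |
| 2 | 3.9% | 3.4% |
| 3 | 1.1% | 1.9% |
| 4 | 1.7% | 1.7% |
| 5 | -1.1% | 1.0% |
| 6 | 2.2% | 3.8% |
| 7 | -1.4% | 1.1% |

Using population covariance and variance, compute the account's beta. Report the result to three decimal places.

r̄p = 1.3714%,  r̄m = 2.9429%
Cov = Σ(rp − r̄p)(rm − r̄m) / 7 = 2.9069
Var(rm) = Σ(rm − r̄m)² / 7 = 4.7682
β = Cov / Var = 2.9069 / 4.7682 = 0.6096

0.610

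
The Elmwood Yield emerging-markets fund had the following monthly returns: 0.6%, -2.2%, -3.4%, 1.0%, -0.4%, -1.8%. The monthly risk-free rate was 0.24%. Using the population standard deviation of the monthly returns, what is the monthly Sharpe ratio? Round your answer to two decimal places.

Mean return r̄ = -6.20 / 6 = -1.0333%
Population σ = √[Σ(r − r̄)² / 6] = √[14.7533 / 6] = √2.4589 = 1.5681%
Sharpe = (r̄ − rf) / σ = (-1.0333 − 0.24) / 1.5681 = -1.2733 / 1.5681 = -0.8120

-0.81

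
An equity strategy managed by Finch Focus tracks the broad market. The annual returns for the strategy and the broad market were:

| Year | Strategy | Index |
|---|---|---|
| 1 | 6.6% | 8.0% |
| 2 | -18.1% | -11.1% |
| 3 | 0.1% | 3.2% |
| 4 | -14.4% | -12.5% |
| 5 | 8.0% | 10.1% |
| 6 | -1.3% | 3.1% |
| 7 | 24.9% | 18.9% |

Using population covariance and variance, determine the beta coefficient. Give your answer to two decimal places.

r̄p = 0.8286%,  r̄m = 2.8143%
Cov = Σ(rp − r̄p)(rm − r̄m) / 7 = 137.8696
Var(rm) = Σ(rm − r̄m)² / 7 = 109.5841
β = Cov / Var = 137.8696 / 109.5841 = 1.2581

1.26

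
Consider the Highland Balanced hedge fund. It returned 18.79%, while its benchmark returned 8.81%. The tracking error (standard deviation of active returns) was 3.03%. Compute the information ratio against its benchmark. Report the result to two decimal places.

3.29

IR = (Rp − Rb) / TE = (18.79% − 8.81%) / 3.03% = 9.98% / 3.03% = 3.2937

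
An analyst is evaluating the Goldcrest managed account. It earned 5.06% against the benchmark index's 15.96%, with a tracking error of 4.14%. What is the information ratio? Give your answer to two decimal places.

IR = (Rp − Rb) / TE = (5.06% − 15.96%) / 4.14% = -10.90% / 4.14% = -2.6329

-2.63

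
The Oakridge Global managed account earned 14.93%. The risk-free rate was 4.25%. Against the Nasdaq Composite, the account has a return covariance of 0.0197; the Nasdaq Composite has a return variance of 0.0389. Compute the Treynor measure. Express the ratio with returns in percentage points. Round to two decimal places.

β = Cov / Var = 0.0197 / 0.0389 = 0.5064
Treynor = (Rp − Rf) / β = (14.93% − 4.25%) / 0.5064 = 10.68 / 0.5064 = 21.0900

21.09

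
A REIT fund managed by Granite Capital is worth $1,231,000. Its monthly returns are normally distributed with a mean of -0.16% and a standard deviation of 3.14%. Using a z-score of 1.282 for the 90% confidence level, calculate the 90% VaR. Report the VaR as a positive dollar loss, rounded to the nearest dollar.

$51,523

Return at the 90% tail: μ − z·σ = -0.16% − 1.282 × 3.14% = -0.16 − 4.02548 = -4.18548%
VaR = −(-4.18548%) × $1,231,000 = 4.18548% × $1,231,000 = $51,523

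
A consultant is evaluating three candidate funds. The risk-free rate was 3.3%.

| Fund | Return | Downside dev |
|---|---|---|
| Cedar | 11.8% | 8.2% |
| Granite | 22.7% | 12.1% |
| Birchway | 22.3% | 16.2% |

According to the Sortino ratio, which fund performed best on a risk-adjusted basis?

Cedar: Sortino ratio = (11.8% − 3.3%) / 8.2% = 1.037
Granite: Sortino ratio = (22.7% − 3.3%) / 12.1% = 1.603
Birchway: Sortino ratio = (22.3% − 3.3%) / 16.2% = 1.173
Highest: Granite (1.603).

Granite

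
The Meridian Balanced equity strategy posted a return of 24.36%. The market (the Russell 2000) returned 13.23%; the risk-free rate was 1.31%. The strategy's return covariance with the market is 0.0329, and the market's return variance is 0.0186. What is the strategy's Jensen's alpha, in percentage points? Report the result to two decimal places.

β = Cov / Var = 0.0329 / 0.0186 = 1.7688
E[R] = Rf + β(Rm − Rf) = 1.31% + 1.7688 × (13.23% − 1.31%) = 22.3941%
α = Rp − E[R] = 24.36% − 22.3941% = 1.9659

1.97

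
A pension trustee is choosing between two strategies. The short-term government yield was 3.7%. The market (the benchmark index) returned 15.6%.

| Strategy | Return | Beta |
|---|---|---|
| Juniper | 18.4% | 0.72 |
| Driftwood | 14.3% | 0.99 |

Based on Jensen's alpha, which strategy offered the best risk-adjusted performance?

Juniper

Juniper: α = 18.4% − [3.7% + 0.72 × (15.6% − 3.7%)] = 6.132
Driftwood: α = 14.3% − [3.7% + 0.99 × (15.6% − 3.7%)] = -1.181
Highest: Juniper (6.132).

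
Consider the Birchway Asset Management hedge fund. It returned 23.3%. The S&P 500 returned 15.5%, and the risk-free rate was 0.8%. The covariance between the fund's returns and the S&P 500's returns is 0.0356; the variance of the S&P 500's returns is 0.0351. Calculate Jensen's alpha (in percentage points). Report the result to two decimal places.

β = Cov / Var = 0.0356 / 0.0351 = 1.0142
E[R] = Rf + β(Rm − Rf) = 0.8% + 1.0142 × (15.5% − 0.8%) = 15.7087%
α = Rp − E[R] = 23.3% − 15.7087% = 7.5913

7.59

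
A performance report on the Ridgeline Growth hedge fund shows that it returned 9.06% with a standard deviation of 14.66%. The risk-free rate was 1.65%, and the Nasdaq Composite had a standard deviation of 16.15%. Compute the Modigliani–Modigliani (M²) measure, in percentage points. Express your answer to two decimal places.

9.81

Sharpe = (Rp − Rf) / σp = (9.06% − 1.65%) / 14.66% = 0.5055
M² = Rf + Sharpe × σm = 1.65% + 0.5055 × 16.15% = 9.8138%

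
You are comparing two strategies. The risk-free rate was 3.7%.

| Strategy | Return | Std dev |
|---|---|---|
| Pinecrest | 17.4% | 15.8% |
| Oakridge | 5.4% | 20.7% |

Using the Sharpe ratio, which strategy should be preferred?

Pinecrest: Sharpe ratio = (17.4% − 3.7%) / 15.8% = 0.867
Oakridge: Sharpe ratio = (5.4% − 3.7%) / 20.7% = 0.082
Highest: Pinecrest (0.867).

Pinecrest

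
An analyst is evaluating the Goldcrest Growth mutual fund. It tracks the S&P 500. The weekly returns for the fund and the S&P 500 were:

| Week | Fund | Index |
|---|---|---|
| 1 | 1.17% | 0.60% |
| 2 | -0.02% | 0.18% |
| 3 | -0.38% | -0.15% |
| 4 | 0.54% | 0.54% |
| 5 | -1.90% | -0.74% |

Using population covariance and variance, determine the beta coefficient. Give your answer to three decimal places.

2.057

r̄p = -0.1180%,  r̄m = 0.0860%
Cov = Σ(rp − r̄p)(rm − r̄m) / 5 = 0.5007
Var(rm) = Σ(rm − r̄m)² / 5 = 0.2434
β = Cov / Var = 0.5007 / 0.2434 = 2.0571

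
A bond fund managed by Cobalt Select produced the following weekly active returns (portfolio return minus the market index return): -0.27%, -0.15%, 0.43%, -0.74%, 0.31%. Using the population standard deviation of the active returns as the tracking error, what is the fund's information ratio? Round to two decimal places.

-0.20

r̄ = (-0.27 − 0.15 + 0.43 − 0.74 + 0.31) / 5 = -0.0840%
Σ(r − r̄)² = 0.8887; population σ = √(0.8887/5) = 0.4216%
IR = r̄ / tracking error = -0.0840 / 0.4216 = -0.1992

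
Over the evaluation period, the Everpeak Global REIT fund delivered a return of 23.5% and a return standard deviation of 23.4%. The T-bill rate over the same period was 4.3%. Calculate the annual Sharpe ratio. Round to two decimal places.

Sharpe = (Rp − Rf) / σp = (23.5% − 4.3%) / 23.4% = 19.20% / 23.4% = 0.8205

0.82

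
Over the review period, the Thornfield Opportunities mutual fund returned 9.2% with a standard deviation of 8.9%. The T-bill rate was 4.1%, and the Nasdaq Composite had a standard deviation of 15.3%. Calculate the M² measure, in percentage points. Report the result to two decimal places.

12.87

Sharpe = (Rp − Rf) / σp = (9.2% − 4.1%) / 8.9% = 0.5730
M² = Rf + Sharpe × σm = 4.1% + 0.5730 × 15.3% = 12.8669%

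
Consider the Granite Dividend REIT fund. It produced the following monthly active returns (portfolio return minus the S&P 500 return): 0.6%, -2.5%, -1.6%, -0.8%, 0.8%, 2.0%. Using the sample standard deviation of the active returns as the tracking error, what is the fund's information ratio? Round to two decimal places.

Mean return r̄ = -1.50 / 6 = -0.2500%
Σ(r − r̄)² = 14.0750; sample σ = √(14.0750/5) = 1.6778%
IR = r̄ / tracking error = -0.2500 / 1.6778 = -0.1490

-0.15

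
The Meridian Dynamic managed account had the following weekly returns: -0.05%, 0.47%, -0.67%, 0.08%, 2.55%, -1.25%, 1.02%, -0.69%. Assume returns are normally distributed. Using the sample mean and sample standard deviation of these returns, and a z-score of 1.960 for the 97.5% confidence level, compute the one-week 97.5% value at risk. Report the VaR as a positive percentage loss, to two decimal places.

Mean return r̄ = 1.460 / 8 = 0.1825%
Σ(r − r̄)² = (-0.05 − 0.1825)² + (0.47 − 0.1825)² + (-0.67 − 0.1825)² + … = 9.9938
sample σ = √(9.9938 / 7) = √1.4277 = 1.1949%
VaR = −(r̄ − z·σ) = −(0.1825 − 1.960 × 1.1949) = −(-2.1595) = 2.1595%

2.16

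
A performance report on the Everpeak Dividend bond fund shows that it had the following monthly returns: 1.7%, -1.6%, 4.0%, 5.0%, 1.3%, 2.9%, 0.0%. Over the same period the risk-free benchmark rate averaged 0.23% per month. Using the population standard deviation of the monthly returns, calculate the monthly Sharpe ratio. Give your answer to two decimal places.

Mean return μ = 13.30 / 7 = 1.9000%
Σ(r − μ)² = (1.7 − 1.9000)² + (-1.6 − 1.9000)² + … = 31.2800
σ = √[31.2800 / 7] = 2.1139%
Sharpe = (μ − rf) / σ = (1.9000 − 0.23) / 2.1139 = 1.6700 / 2.1139 = 0.7900

0.79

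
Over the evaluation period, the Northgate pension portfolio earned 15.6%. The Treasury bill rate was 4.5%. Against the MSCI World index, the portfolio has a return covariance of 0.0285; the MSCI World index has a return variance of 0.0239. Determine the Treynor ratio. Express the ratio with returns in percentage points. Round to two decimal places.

9.31

β = Cov / Var = 0.0285 / 0.0239 = 1.1925
Treynor = (Rp − Rf) / β = (15.6% − 4.5%) / 1.1925 = 11.10 / 1.1925 = 9.3082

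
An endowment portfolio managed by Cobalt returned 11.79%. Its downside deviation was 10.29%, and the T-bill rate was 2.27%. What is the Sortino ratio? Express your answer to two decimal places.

Sortino = (Rp − Rf) / σd = (11.79% − 2.27%) / 10.29% = 9.52% / 10.29% = 0.9252

0.93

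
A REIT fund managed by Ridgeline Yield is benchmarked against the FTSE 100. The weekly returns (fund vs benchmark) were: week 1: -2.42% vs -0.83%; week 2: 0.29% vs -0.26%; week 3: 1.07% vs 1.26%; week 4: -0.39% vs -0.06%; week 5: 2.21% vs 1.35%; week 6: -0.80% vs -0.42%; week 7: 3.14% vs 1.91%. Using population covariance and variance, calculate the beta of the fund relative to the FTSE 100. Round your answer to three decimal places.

1.676

r̄p = 0.4429%,  r̄m = 0.4214%
Cov = Σ(rp − r̄p)(rm − r̄m) / 7 = 1.6165
Var(rm) = Σ(rm − r̄m)² / 7 = 0.9645
β = Cov / Var = 1.6165 / 0.9645 = 1.6760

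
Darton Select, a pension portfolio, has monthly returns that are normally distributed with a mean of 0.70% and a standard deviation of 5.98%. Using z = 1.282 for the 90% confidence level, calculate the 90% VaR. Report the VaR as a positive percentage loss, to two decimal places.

6.97

VaR (as % loss) = −(μ − z·σ) = −(0.70% − 1.282 × 5.98%) = −(-6.96636%) = 6.96636%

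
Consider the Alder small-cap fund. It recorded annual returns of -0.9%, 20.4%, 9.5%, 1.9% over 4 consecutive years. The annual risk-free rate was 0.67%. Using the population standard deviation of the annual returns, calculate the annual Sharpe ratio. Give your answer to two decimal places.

0.86

Mean return r̄ = 30.90 / 4 = 7.7250%
Σ(r − r̄)² = 272.1275; population σ = √(272.1275/4) = 8.2481%
Sharpe = (r̄ − rf) / σ = (7.7250 − 0.67) / 8.2481 = 7.0550 / 8.2481 = 0.8553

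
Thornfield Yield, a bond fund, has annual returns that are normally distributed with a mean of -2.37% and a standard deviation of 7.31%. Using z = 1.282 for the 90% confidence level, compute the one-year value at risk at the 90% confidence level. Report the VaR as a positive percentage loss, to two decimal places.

VaR (as % loss) = −(μ − z·σ) = −(-2.37% − 1.282 × 7.31%) = −(-11.74142%) = 11.74142%

11.74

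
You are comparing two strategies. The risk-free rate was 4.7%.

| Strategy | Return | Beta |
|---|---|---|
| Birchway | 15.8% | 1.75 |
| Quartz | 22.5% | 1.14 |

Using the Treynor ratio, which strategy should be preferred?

Quartz

Birchway: Treynor = (15.8% − 4.7%) / 1.75 = 6.343
Quartz: Treynor = (22.5% − 4.7%) / 1.14 = 15.614
Highest: Quartz (15.614).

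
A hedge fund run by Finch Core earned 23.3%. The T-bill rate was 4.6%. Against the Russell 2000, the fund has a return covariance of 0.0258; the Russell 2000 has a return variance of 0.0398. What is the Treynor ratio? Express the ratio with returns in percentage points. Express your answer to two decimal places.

β = Cov / Var = 0.0258 / 0.0398 = 0.6482
Treynor = (Rp − Rf) / β = (23.3% − 4.6%) / 0.6482 = 18.70 / 0.6482 = 28.8491

28.85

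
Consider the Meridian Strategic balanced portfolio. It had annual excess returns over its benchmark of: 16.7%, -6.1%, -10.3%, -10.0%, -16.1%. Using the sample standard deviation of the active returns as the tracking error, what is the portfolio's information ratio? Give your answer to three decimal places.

-0.405

μ = (16.7 − 6.1 − 10.3 − 10 − 16.1) / 5 = -5.1600%
Σ(r − μ)² = (16.7 − (-5.1600))² + (-6.1 − (-5.1600))² + … = 648.2720
sample σ = √(648.2720 / 4) = √162.0680 = 12.7306%
IR = μ / tracking error = -5.1600 / 12.7306 = -0.4053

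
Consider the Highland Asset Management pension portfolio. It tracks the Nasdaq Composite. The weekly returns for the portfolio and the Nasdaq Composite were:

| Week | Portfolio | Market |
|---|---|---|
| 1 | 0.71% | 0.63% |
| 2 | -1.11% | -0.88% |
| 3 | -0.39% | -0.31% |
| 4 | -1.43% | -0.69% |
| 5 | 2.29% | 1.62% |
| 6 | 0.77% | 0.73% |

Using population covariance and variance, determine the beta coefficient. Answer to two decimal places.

r̄p = 0.1400%,  r̄m = 0.1833%
Cov = Σ(rp − r̄p)(rm − r̄m) / 6 = 1.1083
Var(rm) = Σ(rm − r̄m)² / 6 = 0.7832
β = Cov / Var = 1.1083 / 0.7832 = 1.4151

1.42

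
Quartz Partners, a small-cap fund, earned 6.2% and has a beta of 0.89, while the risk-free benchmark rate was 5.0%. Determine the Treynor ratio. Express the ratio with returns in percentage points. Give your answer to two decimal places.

Treynor = (Rp − Rf) / β = (6.2% − 5.0%) / 0.89 = 1.20 / 0.89 = 1.3483

1.35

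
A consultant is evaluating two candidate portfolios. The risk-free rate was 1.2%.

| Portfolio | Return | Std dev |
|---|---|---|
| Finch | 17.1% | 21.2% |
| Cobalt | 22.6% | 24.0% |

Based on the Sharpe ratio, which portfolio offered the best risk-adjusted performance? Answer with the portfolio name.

Finch: Sharpe ratio = (17.1% − 1.2%) / 21.2% = 0.750
Cobalt: Sharpe ratio = (22.6% − 1.2%) / 24.0% = 0.892
Highest: Cobalt (0.892).

Cobalt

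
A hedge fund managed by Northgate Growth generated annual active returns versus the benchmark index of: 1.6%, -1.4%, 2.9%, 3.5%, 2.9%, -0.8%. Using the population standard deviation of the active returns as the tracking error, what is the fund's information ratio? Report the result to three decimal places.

r̄ = (1.6 − 1.4 + 2.9 + 3.5 + 2.9 − 0.8) / 6 = 8.70 / 6 = 1.4500%
Population σ = √[Σ(r − r̄)² / 6] = √[21.6150 / 6] = √3.6025 = 1.8980%
IR = r̄ / tracking error = 1.4500 / 1.8980 = 0.7640

0.764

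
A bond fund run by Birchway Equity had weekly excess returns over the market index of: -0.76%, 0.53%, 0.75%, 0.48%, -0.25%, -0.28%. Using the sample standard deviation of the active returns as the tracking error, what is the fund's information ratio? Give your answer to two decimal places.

r̄ = (-0.76 + 0.53 + 0.75 + 0.48 − 0.25 − 0.28) / 6 = 0.0783%
Sample σ = √[Σ(r − r̄)² / 5] = √[1.7555 / 5] = √0.3511 = 0.5925%
IR = r̄ / tracking error = 0.0783 / 0.5925 = 0.1322

0.13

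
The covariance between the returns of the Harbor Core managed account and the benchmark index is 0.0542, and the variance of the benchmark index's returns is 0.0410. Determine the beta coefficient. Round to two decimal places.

1.32

β = Cov(Rp, Rm) / Var(Rm) = 0.0542 / 0.0410 = 1.3220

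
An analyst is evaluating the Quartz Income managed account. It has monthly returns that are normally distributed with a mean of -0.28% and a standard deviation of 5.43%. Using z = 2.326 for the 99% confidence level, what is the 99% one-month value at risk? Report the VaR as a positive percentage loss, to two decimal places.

VaR (as % loss) = −(μ − z·σ) = −(-0.28% − 2.326 × 5.43%) = −(-12.91018%) = 12.91018%

12.91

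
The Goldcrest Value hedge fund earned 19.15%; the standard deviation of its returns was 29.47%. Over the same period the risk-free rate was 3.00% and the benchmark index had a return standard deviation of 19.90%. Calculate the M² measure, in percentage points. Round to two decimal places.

13.91

Sharpe = (Rp − Rf) / σp = (19.15% − 3.00%) / 29.47% = 0.5480
M² = Rf + Sharpe × σm = 3.00% + 0.5480 × 19.90% = 13.9052%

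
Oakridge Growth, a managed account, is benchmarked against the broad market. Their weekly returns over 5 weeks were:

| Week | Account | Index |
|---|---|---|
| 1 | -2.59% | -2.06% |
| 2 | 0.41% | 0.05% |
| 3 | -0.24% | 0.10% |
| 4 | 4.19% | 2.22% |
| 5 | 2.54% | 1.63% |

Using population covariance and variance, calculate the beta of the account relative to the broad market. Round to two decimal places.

r̄p = 0.8620%,  r̄m = 0.3880%
Cov = Σ(rp − r̄p)(rm − r̄m) / 5 = 3.4203
Var(rm) = Σ(rm − r̄m)² / 5 = 2.2177
β = Cov / Var = 3.4203 / 2.2177 = 1.5423

1.54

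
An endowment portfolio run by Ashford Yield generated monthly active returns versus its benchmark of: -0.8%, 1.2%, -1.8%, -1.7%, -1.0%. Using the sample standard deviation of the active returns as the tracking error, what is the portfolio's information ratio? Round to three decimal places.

-0.678

μ = (-0.8 + 1.2 − 1.8 − 1.7 − 1) / 5 = -4.10 / 5 = -0.8200%
Σ(r − μ)² = (-0.8 − (-0.8200))² + (1.2 − (-0.8200))² + … = 5.8480
σ = √[5.8480 / 4] = 1.2091%
IR = μ / tracking error = -0.8200 / 1.2091 = -0.6782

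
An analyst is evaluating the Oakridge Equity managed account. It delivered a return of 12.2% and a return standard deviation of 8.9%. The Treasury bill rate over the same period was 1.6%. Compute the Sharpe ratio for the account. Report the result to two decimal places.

1.19

Sharpe = (Rp − Rf) / σp = (12.2% − 1.6%) / 8.9% = 10.60% / 8.9% = 1.1910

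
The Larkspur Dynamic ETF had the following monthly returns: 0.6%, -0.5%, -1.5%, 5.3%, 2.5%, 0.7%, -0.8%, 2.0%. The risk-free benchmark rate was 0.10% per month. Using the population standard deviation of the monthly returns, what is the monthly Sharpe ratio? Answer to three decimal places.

Mean return r̄ = 8.30 / 8 = 1.0375%
Σ(r − r̄)² = 33.7188; population σ = √(33.7188/8) = 2.0530%
Sharpe = (r̄ − rf) / σ = (1.0375 − 0.1) / 2.0530 = 0.9375 / 2.0530 = 0.4566

0.457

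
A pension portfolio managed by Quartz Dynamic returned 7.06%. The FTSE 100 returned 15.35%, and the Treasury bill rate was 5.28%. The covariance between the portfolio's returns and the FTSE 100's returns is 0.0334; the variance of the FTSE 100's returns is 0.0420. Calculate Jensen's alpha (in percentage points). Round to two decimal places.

β = Cov / Var = 0.0334 / 0.0420 = 0.7952
E[R] = Rf + β(Rm − Rf) = 5.28% + 0.7952 × (15.35% − 5.28%) = 13.2877%
α = Rp − E[R] = 7.06% − 13.2877% = -6.2277

-6.23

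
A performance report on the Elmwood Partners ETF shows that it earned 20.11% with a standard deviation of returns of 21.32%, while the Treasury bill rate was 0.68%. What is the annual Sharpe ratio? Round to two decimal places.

Sharpe = (Rp − Rf) / σp = (20.11% − 0.68%) / 21.32% = 19.43% / 21.32% = 0.9114

0.91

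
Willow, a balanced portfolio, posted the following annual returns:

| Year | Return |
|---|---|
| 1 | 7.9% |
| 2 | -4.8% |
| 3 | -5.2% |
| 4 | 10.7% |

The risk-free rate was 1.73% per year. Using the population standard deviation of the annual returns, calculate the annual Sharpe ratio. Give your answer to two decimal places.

Mean return r̄ = 8.60 / 4 = 2.1500%
Population σ = √[Σ(r − r̄)² / 4] = √[208.4900 / 4] = √52.1225 = 7.2196%
Sharpe = (r̄ − rf) / σ = (2.1500 − 1.73) / 7.2196 = 0.4200 / 7.2196 = 0.0582

0.06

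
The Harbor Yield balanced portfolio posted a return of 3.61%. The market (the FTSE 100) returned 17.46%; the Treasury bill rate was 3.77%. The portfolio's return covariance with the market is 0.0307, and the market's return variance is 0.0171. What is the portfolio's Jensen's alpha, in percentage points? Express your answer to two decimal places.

β = Cov / Var = 0.0307 / 0.0171 = 1.7953
E[R] = Rf + β(Rm − Rf) = 3.77% + 1.7953 × (17.46% − 3.77%) = 28.3477%
α = Rp − E[R] = 3.61% − 28.3477% = -24.7377

-24.74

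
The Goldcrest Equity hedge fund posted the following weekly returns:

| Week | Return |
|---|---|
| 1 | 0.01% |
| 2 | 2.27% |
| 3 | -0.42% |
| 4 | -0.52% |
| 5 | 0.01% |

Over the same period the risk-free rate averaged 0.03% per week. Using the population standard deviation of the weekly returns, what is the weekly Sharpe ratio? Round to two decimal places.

Mean return r̄ = 1.350 / 5 = 0.2700%
Σ(r − r̄)² = (0.01 − 0.2700)² + (2.27 − 0.2700)² + … = 5.2354
σ = √[5.2354 / 5] = 1.0233%
Sharpe = (r̄ − rf) / σ = (0.2700 − 0.03) / 1.0233 = 0.2400 / 1.0233 = 0.2345

0.23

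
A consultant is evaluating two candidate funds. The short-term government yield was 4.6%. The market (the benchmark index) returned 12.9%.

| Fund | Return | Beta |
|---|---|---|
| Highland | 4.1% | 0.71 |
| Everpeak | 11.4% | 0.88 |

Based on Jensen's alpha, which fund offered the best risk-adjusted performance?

Highland: α = 4.1% − [4.6% + 0.71 × (12.9% − 4.6%)] = -6.393
Everpeak: α = 11.4% − [4.6% + 0.88 × (12.9% − 4.6%)] = -0.504
Highest: Everpeak (-0.504).

Everpeak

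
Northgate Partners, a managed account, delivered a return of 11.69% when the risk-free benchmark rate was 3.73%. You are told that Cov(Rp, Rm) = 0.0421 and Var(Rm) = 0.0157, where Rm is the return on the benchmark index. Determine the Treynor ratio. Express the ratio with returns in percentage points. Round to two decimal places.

2.97

β = Cov / Var = 0.0421 / 0.0157 = 2.6815
Treynor = (Rp − Rf) / β = (11.69% − 3.73%) / 2.6815 = 7.96 / 2.6815 = 2.9685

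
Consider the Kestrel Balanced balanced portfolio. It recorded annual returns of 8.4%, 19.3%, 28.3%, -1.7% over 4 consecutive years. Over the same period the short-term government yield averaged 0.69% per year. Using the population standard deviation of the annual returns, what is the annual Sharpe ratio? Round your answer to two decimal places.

1.14

r̄ = (8.4 + 19.3 + 28.3 − 1.7) / 4 = 54.30 / 4 = 13.5750%
Population std dev = √[509.7075 / 4] = 11.2884%
Sharpe = (r̄ − rf) / σ = (13.5750 − 0.69) / 11.2884 = 12.8850 / 11.2884 = 1.1414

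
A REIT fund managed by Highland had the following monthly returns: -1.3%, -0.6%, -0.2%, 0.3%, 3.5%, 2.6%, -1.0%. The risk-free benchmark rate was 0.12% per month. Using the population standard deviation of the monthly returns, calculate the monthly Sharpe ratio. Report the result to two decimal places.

0.20

r̄ = (-1.3 − 0.6 − 0.2 + 0.3 + 3.5 + 2.6 − 1) / 7 = 3.30 / 7 = 0.4714%
Population σ = √[Σ(r − r̄)² / 7] = √[20.6343 / 7] = √2.9478 = 1.7169%
Sharpe = (r̄ − rf) / σ = (0.4714 − 0.12) / 1.7169 = 0.3514 / 1.7169 = 0.2047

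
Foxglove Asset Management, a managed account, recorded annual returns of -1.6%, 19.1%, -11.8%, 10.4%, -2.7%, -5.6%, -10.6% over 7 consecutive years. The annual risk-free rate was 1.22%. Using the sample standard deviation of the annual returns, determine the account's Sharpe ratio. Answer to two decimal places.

r̄ = (-1.6 + 19.1 − 11.8 + 10.4 − 2.7 − 5.6 − 10.6) / 7 = -0.4000%
Sample σ = √[Σ(r − r̄)² / 6] = √[764.6600 / 6] = √127.4433 = 11.2891%
Sharpe = (r̄ − rf) / σ = (-0.4000 − 1.22) / 11.2891 = -1.6200 / 11.2891 = -0.1435

-0.14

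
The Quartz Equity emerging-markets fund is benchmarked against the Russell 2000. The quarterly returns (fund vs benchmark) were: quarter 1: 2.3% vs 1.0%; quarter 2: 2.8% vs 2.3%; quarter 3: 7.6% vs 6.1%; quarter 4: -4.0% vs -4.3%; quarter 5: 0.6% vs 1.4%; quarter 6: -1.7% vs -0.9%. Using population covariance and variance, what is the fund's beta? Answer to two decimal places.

1.14

r̄p = 1.2667%,  r̄m = 0.9333%
Cov = Σ(rp − r̄p)(rm − r̄m) / 6 = 11.2628
Var(rm) = Σ(rm − r̄m)² / 6 = 9.9222
β = Cov / Var = 11.2628 / 9.9222 = 1.1351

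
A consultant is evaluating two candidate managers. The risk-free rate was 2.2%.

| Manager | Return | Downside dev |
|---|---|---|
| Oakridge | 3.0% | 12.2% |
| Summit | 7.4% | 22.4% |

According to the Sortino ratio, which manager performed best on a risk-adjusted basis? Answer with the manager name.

Summit

Oakridge: Sortino ratio = (3.0% − 2.2%) / 12.2% = 0.066
Summit: Sortino ratio = (7.4% − 2.2%) / 22.4% = 0.232
Highest: Summit (0.232).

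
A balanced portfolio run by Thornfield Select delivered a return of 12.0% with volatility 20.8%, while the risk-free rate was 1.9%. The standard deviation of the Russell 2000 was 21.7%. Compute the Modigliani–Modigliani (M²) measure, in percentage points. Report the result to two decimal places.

Sharpe = (Rp − Rf) / σp = (12.0% − 1.9%) / 20.8% = 0.4856
M² = Rf + Sharpe × σm = 1.9% + 0.4856 × 21.7% = 12.4375%

12.44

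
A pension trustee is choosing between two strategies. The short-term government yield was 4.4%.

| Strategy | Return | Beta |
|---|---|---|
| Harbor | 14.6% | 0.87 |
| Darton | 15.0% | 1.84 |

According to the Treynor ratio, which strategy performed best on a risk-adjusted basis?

Harbor: Treynor = (14.6% − 4.4%) / 0.87 = 11.724
Darton: Treynor = (15.0% − 4.4%) / 1.84 = 5.761
Highest: Harbor (11.724).

Harbor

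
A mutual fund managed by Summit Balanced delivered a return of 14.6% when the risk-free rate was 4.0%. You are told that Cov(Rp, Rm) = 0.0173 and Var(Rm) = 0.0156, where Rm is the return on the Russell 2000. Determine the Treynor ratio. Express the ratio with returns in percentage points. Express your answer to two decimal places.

9.56

β = Cov / Var = 0.0173 / 0.0156 = 1.1090
Treynor = (Rp − Rf) / β = (14.6% − 4.0%) / 1.1090 = 10.60 / 1.1090 = 9.5582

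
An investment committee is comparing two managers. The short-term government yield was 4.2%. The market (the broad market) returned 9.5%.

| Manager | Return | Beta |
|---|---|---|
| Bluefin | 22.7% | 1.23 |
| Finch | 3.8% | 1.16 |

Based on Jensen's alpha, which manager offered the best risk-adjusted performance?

Bluefin

Bluefin: α = 22.7% − [4.2% + 1.23 × (9.5% − 4.2%)] = 11.981
Finch: α = 3.8% − [4.2% + 1.16 × (9.5% − 4.2%)] = -6.548
Highest: Bluefin (11.981).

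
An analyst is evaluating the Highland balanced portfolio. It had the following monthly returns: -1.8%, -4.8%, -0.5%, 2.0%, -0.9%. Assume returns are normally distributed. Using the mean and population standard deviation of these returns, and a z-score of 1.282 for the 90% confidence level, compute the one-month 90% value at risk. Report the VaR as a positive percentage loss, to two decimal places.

r̄ = (-1.8 − 4.8 − 0.5 + 2 − 0.9) / 5 = -1.2000%
Population σ = √[Σ(r − r̄)² / 5] = √[24.1400 / 5] = √4.8280 = 2.1973%
VaR = −(r̄ − z·σ) = −(-1.2000 − 1.282 × 2.1973) = −(-4.0169) = 4.0169%

4.02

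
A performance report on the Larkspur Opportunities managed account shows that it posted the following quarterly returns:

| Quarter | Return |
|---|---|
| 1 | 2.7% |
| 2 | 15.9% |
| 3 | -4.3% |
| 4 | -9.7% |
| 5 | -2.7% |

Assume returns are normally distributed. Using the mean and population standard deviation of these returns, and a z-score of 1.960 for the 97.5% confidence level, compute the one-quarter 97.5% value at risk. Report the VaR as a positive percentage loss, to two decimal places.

16.69

μ = (2.7 + 15.9 − 4.3 − 9.7 − 2.7) / 5 = 1.90 / 5 = 0.3800%
Population σ = √[Σ(r − μ)² / 5] = √[379.2480 / 5] = √75.8496 = 8.7092%
VaR = −(μ − z·σ) = −(0.3800 − 1.960 × 8.7092) = −(-16.6900) = 16.6900%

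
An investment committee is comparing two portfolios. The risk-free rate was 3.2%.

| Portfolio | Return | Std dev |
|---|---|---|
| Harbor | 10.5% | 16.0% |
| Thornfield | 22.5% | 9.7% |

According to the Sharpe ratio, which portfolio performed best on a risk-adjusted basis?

Thornfield

Harbor: Sharpe ratio = (10.5% − 3.2%) / 16.0% = 0.456
Thornfield: Sharpe ratio = (22.5% − 3.2%) / 9.7% = 1.990
Highest: Thornfield (1.990).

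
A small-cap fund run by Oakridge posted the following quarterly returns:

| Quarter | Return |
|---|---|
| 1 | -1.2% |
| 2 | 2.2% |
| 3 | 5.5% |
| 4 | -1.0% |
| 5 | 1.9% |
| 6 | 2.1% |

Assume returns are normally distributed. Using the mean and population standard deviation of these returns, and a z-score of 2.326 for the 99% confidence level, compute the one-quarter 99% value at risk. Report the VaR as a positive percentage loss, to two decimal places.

3.66

μ = (-1.2 + 2.2 + 5.5 − 1 + 1.9 + 2.1) / 6 = 1.5833%
Σ(r − μ)² = (-1.2 − 1.5833)² + (2.2 − 1.5833)² + … = 30.5083
population σ = √(30.5083 / 6) = √5.0847 = 2.2549%
VaR = −(μ − z·σ) = −(1.5833 − 2.326 × 2.2549) = −(-3.6616) = 3.6616%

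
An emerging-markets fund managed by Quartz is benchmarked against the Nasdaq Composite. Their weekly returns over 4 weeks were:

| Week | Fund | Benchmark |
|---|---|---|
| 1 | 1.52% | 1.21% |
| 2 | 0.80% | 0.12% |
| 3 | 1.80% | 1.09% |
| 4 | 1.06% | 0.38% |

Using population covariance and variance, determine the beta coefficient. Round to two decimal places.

r̄p = 1.2950%,  r̄m = 0.7000%
Cov = Σ(rp − r̄p)(rm − r̄m) / 4 = 0.1685
Var(rm) = Σ(rm − r̄m)² / 4 = 0.2128
β = Cov / Var = 0.1685 / 0.2128 = 0.7918

0.79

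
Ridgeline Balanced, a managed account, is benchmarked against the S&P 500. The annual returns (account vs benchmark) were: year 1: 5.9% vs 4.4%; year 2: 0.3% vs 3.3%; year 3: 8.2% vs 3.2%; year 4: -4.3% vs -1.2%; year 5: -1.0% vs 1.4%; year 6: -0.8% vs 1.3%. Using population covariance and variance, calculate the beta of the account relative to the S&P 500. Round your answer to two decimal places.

1.94

r̄p = 1.3833%,  r̄m = 2.0667%
Cov = Σ(rp − r̄p)(rm − r̄m) / 6 = 6.4594
Var(rm) = Σ(rm − r̄m)² / 6 = 3.3256
β = Cov / Var = 6.4594 / 3.3256 = 1.9423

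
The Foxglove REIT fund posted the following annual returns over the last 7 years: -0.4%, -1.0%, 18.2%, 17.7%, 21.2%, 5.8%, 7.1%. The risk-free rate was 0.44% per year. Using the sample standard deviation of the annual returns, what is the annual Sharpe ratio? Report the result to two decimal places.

μ = (-0.4 − 1 + 18.2 + 17.7 + 21.2 + 5.8 + 7.1) / 7 = 9.8000%
Sample std dev = √[506.9000 / 6] = 9.1915%
Sharpe = (μ − rf) / σ = (9.8000 − 0.44) / 9.1915 = 9.3600 / 9.1915 = 1.0183

1.02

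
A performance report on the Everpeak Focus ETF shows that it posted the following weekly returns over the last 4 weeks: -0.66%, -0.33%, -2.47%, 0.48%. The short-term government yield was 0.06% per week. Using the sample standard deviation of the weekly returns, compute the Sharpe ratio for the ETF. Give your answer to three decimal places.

-0.646

r̄ = (-0.66 − 0.33 − 2.47 + 0.48) / 4 = -0.7450%
Sample σ = √[Σ(r − r̄)² / 3] = √[4.6557 / 3] = √1.5519 = 1.2458%
Sharpe = (r̄ − rf) / σ = (-0.7450 − 0.06) / 1.2458 = -0.8050 / 1.2458 = -0.6462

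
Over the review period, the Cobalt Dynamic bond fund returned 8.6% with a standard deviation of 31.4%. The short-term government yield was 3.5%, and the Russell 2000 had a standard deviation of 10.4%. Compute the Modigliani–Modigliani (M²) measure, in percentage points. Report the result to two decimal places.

Sharpe = (Rp − Rf) / σp = (8.6% − 3.5%) / 31.4% = 0.1624
M² = Rf + Sharpe × σm = 3.5% + 0.1624 × 10.4% = 5.1890%

5.19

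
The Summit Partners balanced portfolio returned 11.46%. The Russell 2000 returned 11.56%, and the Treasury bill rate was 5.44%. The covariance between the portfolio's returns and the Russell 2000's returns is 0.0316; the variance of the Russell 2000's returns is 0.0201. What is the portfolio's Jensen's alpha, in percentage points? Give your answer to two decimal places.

-3.60

β = Cov / Var = 0.0316 / 0.0201 = 1.5721
E[R] = Rf + β(Rm − Rf) = 5.44% + 1.5721 × (11.56% − 5.44%) = 15.0613%
α = Rp − E[R] = 11.46% − 15.0613% = -3.6013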